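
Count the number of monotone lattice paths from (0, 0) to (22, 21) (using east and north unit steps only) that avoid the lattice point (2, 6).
Number of paths = 961107073380

Total paths from (0, 0) to (22, 21): C(43, 22) = 1052049481860. Paths through (2, 6): (paths (0, 0) → (2, 6)) × (paths (2, 6) → (22, 21)) = C(8, 2) · C(35, 20) = 28 · 3247943160 = 90942408480. Avoidance count = 1052049481860 − 90942408480 = 961107073380.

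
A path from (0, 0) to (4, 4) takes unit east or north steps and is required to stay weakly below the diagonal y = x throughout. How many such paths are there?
Number of paths = 14

By the reflection principle (André's argument), the number of monotone paths to (4, 4) with n ≤ m that never go above y = x is C(8, 4) − C(8, 5) = 70 − 56 = 14.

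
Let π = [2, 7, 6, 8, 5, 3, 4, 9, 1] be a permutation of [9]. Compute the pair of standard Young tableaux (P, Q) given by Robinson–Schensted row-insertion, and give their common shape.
P = [1, 3, 4, 9] / [2, 8] / [5] / [6] / [7];  Q = [1, 2, 4, 8] / [3, 7] / [5] / [6] / [9];  common shape = (4, 2, 1, 1, 1)

Row-insert the values π_1, π_2, … into P one at a time, bumping the leftmost entry strictly greater than the inserted value down to the next row. The recording tableau Q records, in position (i, j), the step at which that cell was added to P.
  Insert 2 (step 1): P = [2];  Q = [1]
  Insert 7 (step 2): P = [2, 7];  Q = [1, 2]
  Insert 6 (step 3): P = [2, 6] / [7];  Q = [1, 2] / [3]
  Insert 8 (step 4): P = [2, 6, 8] / [7];  Q = [1, 2, 4] / [3]
  Insert 5 (step 5): P = [2, 5, 8] / [6] / [7];  Q = [1, 2, 4] / [3] / [5]
  Insert 3 (step 6): P = [2, 3, 8] / [5] / [6] / [7];  Q = [1, 2, 4] / [3] / [5] / [6]
  Insert 4 (step 7): P = [2, 3, 4] / [5, 8] / [6] / [7];  Q = [1, 2, 4] / [3, 7] / [5] / [6]
  Insert 9 (step 8): P = [2, 3, 4, 9] / [5, 8] / [6] / [7];  Q = [1, 2, 4, 8] / [3, 7] / [5] / [6]
  Insert 1 (step 9): P = [1, 3, 4, 9] / [2, 8] / [5] / [6] / [7];  Q = [1, 2, 4, 8] / [3, 7] / [5] / [6] / [9]
Final shape: (4, 2, 1, 1, 1).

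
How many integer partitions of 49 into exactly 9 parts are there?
p(49, 9 parts) = 13338

Partitions of n into exactly k parts are in bijection with partitions of n − k into at most k parts (subtract 1 from each part). So p(49, exactly 9) = p(40, parts ≤ 9). Computing via the recurrence p(m, j) = p(m, j−1) + p(m−j, j) gives 13338.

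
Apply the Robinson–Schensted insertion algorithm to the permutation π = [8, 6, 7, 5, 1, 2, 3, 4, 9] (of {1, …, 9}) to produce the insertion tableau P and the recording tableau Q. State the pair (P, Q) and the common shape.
P = [1, 2, 3, 4, 9] / [5, 7] / [6] / [8];  Q = [1, 3, 7, 8, 9] / [2, 6] / [4] / [5];  common shape = (5, 2, 1, 1)

Row-insert the values π_1, π_2, … into P one at a time, bumping the leftmost entry strictly greater than the inserted value down to the next row. The recording tableau Q records, in position (i, j), the step at which that cell was added to P.
  Insert 8 (step 1): P = [8];  Q = [1]
  Insert 6 (step 2): P = [6] / [8];  Q = [1] / [2]
  Insert 7 (step 3): P = [6, 7] / [8];  Q = [1, 3] / [2]
  Insert 5 (step 4): P = [5, 7] / [6] / [8];  Q = [1, 3] / [2] / [4]
  Insert 1 (step 5): P = [1, 7] / [5] / [6] / [8];  Q = [1, 3] / [2] / [4] / [5]
  Insert 2 (step 6): P = [1, 2] / [5, 7] / [6] / [8];  Q = [1, 3] / [2, 6] / [4] / [5]
  Insert 3 (step 7): P = [1, 2, 3] / [5, 7] / [6] / [8];  Q = [1, 3, 7] / [2, 6] / [4] / [5]
  Insert 4 (step 8): P = [1, 2, 3, 4] / [5, 7] / [6] / [8];  Q = [1, 3, 7, 8] / [2, 6] / [4] / [5]
  Insert 9 (step 9): P = [1, 2, 3, 4, 9] / [5, 7] / [6] / [8];  Q = [1, 3, 7, 8, 9] / [2, 6] / [4] / [5]
Final shape: (5, 2, 1, 1).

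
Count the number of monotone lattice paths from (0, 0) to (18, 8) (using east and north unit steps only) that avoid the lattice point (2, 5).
Number of paths = 1541926

Total paths from (0, 0) to (18, 8): C(26, 18) = 1562275. Paths through (2, 5): (paths (0, 0) → (2, 5)) × (paths (2, 5) → (18, 8)) = C(7, 2) · C(19, 16) = 21 · 969 = 20349. Avoidance count = 1562275 − 20349 = 1541926.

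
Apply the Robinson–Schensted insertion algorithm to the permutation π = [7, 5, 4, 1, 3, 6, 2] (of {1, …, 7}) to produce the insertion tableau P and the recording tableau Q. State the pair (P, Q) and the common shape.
P = [1, 2, 6] / [3] / [4] / [5] / [7];  Q = [1, 5, 6] / [2] / [3] / [4] / [7];  common shape = (3, 1, 1, 1, 1)

Row-insert the values π_1, π_2, … into P one at a time, bumping the leftmost entry strictly greater than the inserted value down to the next row. The recording tableau Q records, in position (i, j), the step at which that cell was added to P.
  Insert 7 (step 1): P = [7];  Q = [1]
  Insert 5 (step 2): P = [5] / [7];  Q = [1] / [2]
  Insert 4 (step 3): P = [4] / [5] / [7];  Q = [1] / [2] / [3]
  Insert 1 (step 4): P = [1] / [4] / [5] / [7];  Q = [1] / [2] / [3] / [4]
  Insert 3 (step 5): P = [1, 3] / [4] / [5] / [7];  Q = [1, 5] / [2] / [3] / [4]
  Insert 6 (step 6): P = [1, 3, 6] / [4] / [5] / [7];  Q = [1, 5, 6] / [2] / [3] / [4]
  Insert 2 (step 7): P = [1, 2, 6] / [3] / [4] / [5] / [7];  Q = [1, 5, 6] / [2] / [3] / [4] / [7]
Final shape: (3, 1, 1, 1, 1).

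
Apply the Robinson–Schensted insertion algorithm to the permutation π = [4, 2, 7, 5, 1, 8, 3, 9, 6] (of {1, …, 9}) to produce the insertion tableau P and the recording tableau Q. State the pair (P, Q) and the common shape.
P = [1, 3, 6, 9] / [2, 5, 8] / [4, 7];  Q = [1, 3, 6, 8] / [2, 4, 9] / [5, 7];  common shape = (4, 3, 2)

Row-insert the values π_1, π_2, … into P one at a time, bumping the leftmost entry strictly greater than the inserted value down to the next row. The recording tableau Q records, in position (i, j), the step at which that cell was added to P.
  Insert 4 (step 1): P = [4];  Q = [1]
  Insert 2 (step 2): P = [2] / [4];  Q = [1] / [2]
  Insert 7 (step 3): P = [2, 7] / [4];  Q = [1, 3] / [2]
  Insert 5 (step 4): P = [2, 5] / [4, 7];  Q = [1, 3] / [2, 4]
  Insert 1 (step 5): P = [1, 5] / [2, 7] / [4];  Q = [1, 3] / [2, 4] / [5]
  Insert 8 (step 6): P = [1, 5, 8] / [2, 7] / [4];  Q = [1, 3, 6] / [2, 4] / [5]
  Insert 3 (step 7): P = [1, 3, 8] / [2, 5] / [4, 7];  Q = [1, 3, 6] / [2, 4] / [5, 7]
  Insert 9 (step 8): P = [1, 3, 8, 9] / [2, 5] / [4, 7];  Q = [1, 3, 6, 8] / [2, 4] / [5, 7]
  Insert 6 (step 9): P = [1, 3, 6, 9] / [2, 5, 8] / [4, 7];  Q = [1, 3, 6, 8] / [2, 4, 9] / [5, 7]
Final shape: (4, 3, 2).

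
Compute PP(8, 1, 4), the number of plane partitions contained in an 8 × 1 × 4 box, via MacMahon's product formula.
PP(8, 1, 4) = 495

Evaluate the triple product over i = 1..8, j = 1..1, k = 1..4. The factors are (2/1) · (3/2) · (4/3) · (5/4) · (3/2) · (4/3) · (5/4) · (6/5) · … (32 factors total). The numerators and denominators telescope so the product is an integer; carrying out the multiplication exactly gives PP(8, 1, 4) = 495.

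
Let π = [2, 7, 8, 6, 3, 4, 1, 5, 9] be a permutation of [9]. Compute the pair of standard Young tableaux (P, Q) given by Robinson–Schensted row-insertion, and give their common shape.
P = [1, 3, 4, 5, 9] / [2, 8] / [6] / [7];  Q = [1, 2, 3, 8, 9] / [4, 6] / [5] / [7];  common shape = (5, 2, 1, 1)

Row-insert the values π_1, π_2, … into P one at a time, bumping the leftmost entry strictly greater than the inserted value down to the next row. The recording tableau Q records, in position (i, j), the step at which that cell was added to P.
  Insert 2 (step 1): P = [2];  Q = [1]
  Insert 7 (step 2): P = [2, 7];  Q = [1, 2]
  Insert 8 (step 3): P = [2, 7, 8];  Q = [1, 2, 3]
  Insert 6 (step 4): P = [2, 6, 8] / [7];  Q = [1, 2, 3] / [4]
  Insert 3 (step 5): P = [2, 3, 8] / [6] / [7];  Q = [1, 2, 3] / [4] / [5]
  Insert 4 (step 6): P = [2, 3, 4] / [6, 8] / [7];  Q = [1, 2, 3] / [4, 6] / [5]
  Insert 1 (step 7): P = [1, 3, 4] / [2, 8] / [6] / [7];  Q = [1, 2, 3] / [4, 6] / [5] / [7]
  Insert 5 (step 8): P = [1, 3, 4, 5] / [2, 8] / [6] / [7];  Q = [1, 2, 3, 8] / [4, 6] / [5] / [7]
  Insert 9 (step 9): P = [1, 3, 4, 5, 9] / [2, 8] / [6] / [7];  Q = [1, 2, 3, 8, 9] / [4, 6] / [5] / [7]
Final shape: (5, 2, 1, 1).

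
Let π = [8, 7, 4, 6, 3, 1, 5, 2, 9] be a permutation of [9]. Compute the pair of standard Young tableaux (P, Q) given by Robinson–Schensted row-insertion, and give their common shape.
P = [1, 2, 9] / [3, 5] / [4, 6] / [7] / [8];  Q = [1, 4, 9] / [2, 7] / [3, 8] / [5] / [6];  common shape = (3, 2, 2, 1, 1)

Row-insert the values π_1, π_2, … into P one at a time, bumping the leftmost entry strictly greater than the inserted value down to the next row. The recording tableau Q records, in position (i, j), the step at which that cell was added to P.
  Insert 8 (step 1): P = [8];  Q = [1]
  Insert 7 (step 2): P = [7] / [8];  Q = [1] / [2]
  Insert 4 (step 3): P = [4] / [7] / [8];  Q = [1] / [2] / [3]
  Insert 6 (step 4): P = [4, 6] / [7] / [8];  Q = [1, 4] / [2] / [3]
  Insert 3 (step 5): P = [3, 6] / [4] / [7] / [8];  Q = [1, 4] / [2] / [3] / [5]
  Insert 1 (step 6): P = [1, 6] / [3] / [4] / [7] / [8];  Q = [1, 4] / [2] / [3] / [5] / [6]
  Insert 5 (step 7): P = [1, 5] / [3, 6] / [4] / [7] / [8];  Q = [1, 4] / [2, 7] / [3] / [5] / [6]
  Insert 2 (step 8): P = [1, 2] / [3, 5] / [4, 6] / [7] / [8];  Q = [1, 4] / [2, 7] / [3, 8] / [5] / [6]
  Insert 9 (step 9): P = [1, 2, 9] / [3, 5] / [4, 6] / [7] / [8];  Q = [1, 4, 9] / [2, 7] / [3, 8] / [5] / [6]
Final shape: (3, 2, 2, 1, 1).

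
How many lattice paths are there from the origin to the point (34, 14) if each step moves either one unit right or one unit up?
Number of paths = 482320623240

A monotone lattice path from (0, 0) to (34, 14) consists of 34 east steps and 14 north steps in some order, so it is determined by which 34 of the 48 steps are east. The count is C(48, 34) = 482320623240.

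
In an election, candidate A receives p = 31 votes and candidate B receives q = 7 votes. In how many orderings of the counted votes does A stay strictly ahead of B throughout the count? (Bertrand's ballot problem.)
Strict-lead orderings = 7970688

Total orderings of the 38 votes with 31 for A: C(38, 31) = 12620256. By the Bertrand ballot formula (Cycle Lemma / reflection principle), the number of orderings in which A is strictly ahead of B throughout is (p − q)/(p + q) · C(p + q, p) = (31 − 7)/(31 + 7) · 12620256 = 7970688.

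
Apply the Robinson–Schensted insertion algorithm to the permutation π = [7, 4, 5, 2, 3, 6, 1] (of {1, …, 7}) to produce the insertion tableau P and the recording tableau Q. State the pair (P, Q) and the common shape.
P = [1, 3, 6] / [2, 5] / [4] / [7];  Q = [1, 3, 6] / [2, 5] / [4] / [7];  common shape = (3, 2, 1, 1)

Row-insert the values π_1, π_2, … into P one at a time, bumping the leftmost entry strictly greater than the inserted value down to the next row. The recording tableau Q records, in position (i, j), the step at which that cell was added to P.
  Insert 7 (step 1): P = [7];  Q = [1]
  Insert 4 (step 2): P = [4] / [7];  Q = [1] / [2]
  Insert 5 (step 3): P = [4, 5] / [7];  Q = [1, 3] / [2]
  Insert 2 (step 4): P = [2, 5] / [4] / [7];  Q = [1, 3] / [2] / [4]
  Insert 3 (step 5): P = [2, 3] / [4, 5] / [7];  Q = [1, 3] / [2, 5] / [4]
  Insert 6 (step 6): P = [2, 3, 6] / [4, 5] / [7];  Q = [1, 3, 6] / [2, 5] / [4]
  Insert 1 (step 7): P = [1, 3, 6] / [2, 5] / [4] / [7];  Q = [1, 3, 6] / [2, 5] / [4] / [7]
Final shape: (3, 2, 1, 1).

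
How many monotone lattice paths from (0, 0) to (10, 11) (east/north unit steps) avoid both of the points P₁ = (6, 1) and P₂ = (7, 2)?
Number of paths = 340869

Inclusion–exclusion. Total paths: C(21, 10) = 352716. Through P₁: C(7, 6)·C(14, 4) = 7007. Through P₂: C(9, 7)·C(12, 3) = 7920. Since P₁ is strictly southwest of P₂, a monotone path through both must visit P₁ then P₂; paths through both = C(7, 6)·C(2, 1)·C(12, 3) = 3080. Avoid both = 352716 − 7007 − 7920 + 3080 = 340869.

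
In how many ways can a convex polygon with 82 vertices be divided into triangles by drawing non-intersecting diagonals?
C_80 = 1136359577947336271931632877004667456667613940

These polygon triangulations are counted by the Catalan number C_n = (1/(n + 1)) · C(2n, n). For n = 80: C_80 = (1/81) · C(160, 80) = 92045125813734238026462263037378063990076729140/81 = 1136359577947336271931632877004667456667613940.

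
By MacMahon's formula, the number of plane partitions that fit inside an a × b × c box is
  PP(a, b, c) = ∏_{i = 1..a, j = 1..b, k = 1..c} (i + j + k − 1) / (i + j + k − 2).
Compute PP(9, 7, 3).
PP(9, 7, 3) = 24584605760

Evaluate the triple product over i = 1..9, j = 1..7, k = 1..3. The factors are (2/1) · (3/2) · (4/3) · (3/2) · (4/3) · (5/4) · (4/3) · (5/4) · … (189 factors total). The numerators and denominators telescope so the product is an integer; carrying out the multiplication exactly gives PP(9, 7, 3) = 24584605760.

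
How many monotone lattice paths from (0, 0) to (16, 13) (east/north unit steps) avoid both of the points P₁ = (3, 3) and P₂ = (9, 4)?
Number of paths = 38404595

Inclusion–exclusion. Total paths: C(29, 16) = 67863915. Through P₁: C(6, 3)·C(23, 13) = 22881320. Through P₂: C(13, 9)·C(16, 7) = 8179600. Since P₁ is strictly southwest of P₂, a monotone path through both must visit P₁ then P₂; paths through both = C(6, 3)·C(7, 6)·C(16, 7) = 1601600. Avoid both = 67863915 − 22881320 − 8179600 + 1601600 = 38404595.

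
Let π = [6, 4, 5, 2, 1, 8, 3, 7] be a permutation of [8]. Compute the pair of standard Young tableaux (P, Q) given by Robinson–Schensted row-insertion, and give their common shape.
P = [1, 3, 7] / [2, 5, 8] / [4] / [6];  Q = [1, 3, 6] / [2, 7, 8] / [4] / [5];  common shape = (3, 3, 1, 1)

Row-insert the values π_1, π_2, … into P one at a time, bumping the leftmost entry strictly greater than the inserted value down to the next row. The recording tableau Q records, in position (i, j), the step at which that cell was added to P.
  Insert 6 (step 1): P = [6];  Q = [1]
  Insert 4 (step 2): P = [4] / [6];  Q = [1] / [2]
  Insert 5 (step 3): P = [4, 5] / [6];  Q = [1, 3] / [2]
  Insert 2 (step 4): P = [2, 5] / [4] / [6];  Q = [1, 3] / [2] / [4]
  Insert 1 (step 5): P = [1, 5] / [2] / [4] / [6];  Q = [1, 3] / [2] / [4] / [5]
  Insert 8 (step 6): P = [1, 5, 8] / [2] / [4] / [6];  Q = [1, 3, 6] / [2] / [4] / [5]
  Insert 3 (step 7): P = [1, 3, 8] / [2, 5] / [4] / [6];  Q = [1, 3, 6] / [2, 7] / [4] / [5]
  Insert 7 (step 8): P = [1, 3, 7] / [2, 5, 8] / [4] / [6];  Q = [1, 3, 6] / [2, 7, 8] / [4] / [5]
Final shape: (3, 3, 1, 1).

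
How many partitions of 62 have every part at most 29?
p(62, parts ≤ 29) = 1256338

Use the recurrence p(n, m) = p(n, m−1) + p(n−m, m): either the largest part is < m (count p(n, m−1)) or the largest part is exactly m (remove one copy of m, count p(n−m, m)). With p(0, ·) = 1 this gives p(62, parts ≤ 29) = 1256338. (By conjugating Young diagrams, this also counts partitions of 62 into at most 29 parts.)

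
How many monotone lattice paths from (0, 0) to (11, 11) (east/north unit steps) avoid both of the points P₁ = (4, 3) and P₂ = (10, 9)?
Number of paths = 300093

Inclusion–exclusion. Total paths: C(22, 11) = 705432. Through P₁: C(7, 4)·C(15, 7) = 225225. Through P₂: C(19, 10)·C(3, 1) = 277134. Since P₁ is strictly southwest of P₂, a monotone path through both must visit P₁ then P₂; paths through both = C(7, 4)·C(12, 6)·C(3, 1) = 97020. Avoid both = 705432 − 225225 − 277134 + 97020 = 300093.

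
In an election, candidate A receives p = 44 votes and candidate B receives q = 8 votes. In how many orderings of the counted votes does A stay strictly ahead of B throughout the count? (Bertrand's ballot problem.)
Strict-lead orderings = 520987950

Total orderings of the 52 votes with 44 for A: C(52, 44) = 752538150. By the Bertrand ballot formula (Cycle Lemma / reflection principle), the number of orderings in which A is strictly ahead of B throughout is (p − q)/(p + q) · C(p + q, p) = (44 − 8)/(44 + 8) · 752538150 = 520987950.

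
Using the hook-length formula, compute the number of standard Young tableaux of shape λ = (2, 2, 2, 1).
# SYT of shape (2, 2, 2, 1) = 14

Hook-length formula: f^λ = n! / Π hook(c), product over all cells c of the Young diagram. For λ = (2, 2, 2, 1), n = 7 boxes. Hook lengths by row (left-to-right, top-to-bottom): [5, 3]; [4, 2]; [3, 1]; [1]. Product of hooks = 360. So f^λ = 7! / 360 = 5040 / 360 = 14.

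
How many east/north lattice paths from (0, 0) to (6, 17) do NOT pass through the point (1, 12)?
Number of paths = 97671

Total paths from (0, 0) to (6, 17): C(23, 6) = 100947. Paths through (1, 12): (paths (0, 0) → (1, 12)) × (paths (1, 12) → (6, 17)) = C(13, 1) · C(10, 5) = 13 · 252 = 3276. Avoidance count = 100947 − 3276 = 97671.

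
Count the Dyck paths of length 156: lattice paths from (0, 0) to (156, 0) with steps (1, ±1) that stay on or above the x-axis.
C_78 = 73745243611532458459690151854647329239335600

These Dyck paths are counted by the Catalan number C_n = (1/(n + 1)) · C(2n, n). For n = 78: C_78 = (1/79) · C(156, 78) = 5825874245311064218315521996517139009907512400/79 = 73745243611532458459690151854647329239335600.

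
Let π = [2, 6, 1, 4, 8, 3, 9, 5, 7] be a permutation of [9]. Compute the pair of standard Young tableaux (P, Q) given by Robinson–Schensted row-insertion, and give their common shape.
P = [1, 3, 5, 7] / [2, 4, 8, 9] / [6];  Q = [1, 2, 5, 7] / [3, 4, 8, 9] / [6];  common shape = (4, 4, 1)

Row-insert the values π_1, π_2, … into P one at a time, bumping the leftmost entry strictly greater than the inserted value down to the next row. The recording tableau Q records, in position (i, j), the step at which that cell was added to P.
  Insert 2 (step 1): P = [2];  Q = [1]
  Insert 6 (step 2): P = [2, 6];  Q = [1, 2]
  Insert 1 (step 3): P = [1, 6] / [2];  Q = [1, 2] / [3]
  Insert 4 (step 4): P = [1, 4] / [2, 6];  Q = [1, 2] / [3, 4]
  Insert 8 (step 5): P = [1, 4, 8] / [2, 6];  Q = [1, 2, 5] / [3, 4]
  Insert 3 (step 6): P = [1, 3, 8] / [2, 4] / [6];  Q = [1, 2, 5] / [3, 4] / [6]
  Insert 9 (step 7): P = [1, 3, 8, 9] / [2, 4] / [6];  Q = [1, 2, 5, 7] / [3, 4] / [6]
  Insert 5 (step 8): P = [1, 3, 5, 9] / [2, 4, 8] / [6];  Q = [1, 2, 5, 7] / [3, 4, 8] / [6]
  Insert 7 (step 9): P = [1, 3, 5, 7] / [2, 4, 8, 9] / [6];  Q = [1, 2, 5, 7] / [3, 4, 8, 9] / [6]
Final shape: (4, 4, 1).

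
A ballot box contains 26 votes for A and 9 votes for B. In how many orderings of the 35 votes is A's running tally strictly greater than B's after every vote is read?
Strict-lead orderings = 34295052

Total orderings of the 35 votes with 26 for A: C(35, 26) = 70607460. By the Bertrand ballot formula (Cycle Lemma / reflection principle), the number of orderings in which A is strictly ahead of B throughout is (p − q)/(p + q) · C(p + q, p) = (26 − 9)/(26 + 9) · 70607460 = 34295052.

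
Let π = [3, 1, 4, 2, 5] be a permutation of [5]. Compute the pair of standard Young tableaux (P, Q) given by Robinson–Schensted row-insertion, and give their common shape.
P = [1, 2, 5] / [3, 4];  Q = [1, 3, 5] / [2, 4];  common shape = (3, 2)

Row-insert the values π_1, π_2, … into P one at a time, bumping the leftmost entry strictly greater than the inserted value down to the next row. The recording tableau Q records, in position (i, j), the step at which that cell was added to P.
  Insert 3 (step 1): P = [3];  Q = [1]
  Insert 1 (step 2): P = [1] / [3];  Q = [1] / [2]
  Insert 4 (step 3): P = [1, 4] / [3];  Q = [1, 3] / [2]
  Insert 2 (step 4): P = [1, 2] / [3, 4];  Q = [1, 3] / [2, 4]
  Insert 5 (step 5): P = [1, 2, 5] / [3, 4];  Q = [1, 3, 5] / [2, 4]
Final shape: (3, 2).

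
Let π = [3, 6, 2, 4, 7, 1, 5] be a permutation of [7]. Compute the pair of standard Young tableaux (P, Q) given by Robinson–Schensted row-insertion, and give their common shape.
P = [1, 4, 5] / [2, 6, 7] / [3];  Q = [1, 2, 5] / [3, 4, 7] / [6];  common shape = (3, 3, 1)

Row-insert the values π_1, π_2, … into P one at a time, bumping the leftmost entry strictly greater than the inserted value down to the next row. The recording tableau Q records, in position (i, j), the step at which that cell was added to P.
  Insert 3 (step 1): P = [3];  Q = [1]
  Insert 6 (step 2): P = [3, 6];  Q = [1, 2]
  Insert 2 (step 3): P = [2, 6] / [3];  Q = [1, 2] / [3]
  Insert 4 (step 4): P = [2, 4] / [3, 6];  Q = [1, 2] / [3, 4]
  Insert 7 (step 5): P = [2, 4, 7] / [3, 6];  Q = [1, 2, 5] / [3, 4]
  Insert 1 (step 6): P = [1, 4, 7] / [2, 6] / [3];  Q = [1, 2, 5] / [3, 4] / [6]
  Insert 5 (step 7): P = [1, 4, 5] / [2, 6, 7] / [3];  Q = [1, 2, 5] / [3, 4, 7] / [6]
Final shape: (3, 3, 1).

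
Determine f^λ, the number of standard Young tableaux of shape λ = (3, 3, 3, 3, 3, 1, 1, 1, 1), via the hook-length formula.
# SYT of shape (3, 3, 3, 3, 3, 1, 1, 1, 1) = 1058148

Hook-length formula: f^λ = n! / Π hook(c), product over all cells c of the Young diagram. For λ = (3, 3, 3, 3, 3, 1, 1, 1, 1), n = 19 boxes. Hook lengths by row (left-to-right, top-to-bottom): [11, 6, 5]; [10, 5, 4]; [9, 4, 3]; [8, 3, 2]; [7, 2, 1]; [4]; [3]; [2]; [1]. Product of hooks = 114960384000. So f^λ = 19! / 114960384000 = 121645100408832000 / 114960384000 = 1058148.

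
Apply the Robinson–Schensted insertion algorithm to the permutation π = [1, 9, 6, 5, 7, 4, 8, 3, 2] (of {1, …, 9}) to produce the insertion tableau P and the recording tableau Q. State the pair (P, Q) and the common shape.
P = [1, 2, 7, 8] / [3] / [4] / [5] / [6] / [9];  Q = [1, 2, 5, 7] / [3] / [4] / [6] / [8] / [9];  common shape = (4, 1, 1, 1, 1, 1)

Row-insert the values π_1, π_2, … into P one at a time, bumping the leftmost entry strictly greater than the inserted value down to the next row. The recording tableau Q records, in position (i, j), the step at which that cell was added to P.
  Insert 1 (step 1): P = [1];  Q = [1]
  Insert 9 (step 2): P = [1, 9];  Q = [1, 2]
  Insert 6 (step 3): P = [1, 6] / [9];  Q = [1, 2] / [3]
  Insert 5 (step 4): P = [1, 5] / [6] / [9];  Q = [1, 2] / [3] / [4]
  Insert 7 (step 5): P = [1, 5, 7] / [6] / [9];  Q = [1, 2, 5] / [3] / [4]
  Insert 4 (step 6): P = [1, 4, 7] / [5] / [6] / [9];  Q = [1, 2, 5] / [3] / [4] / [6]
  Insert 8 (step 7): P = [1, 4, 7, 8] / [5] / [6] / [9];  Q = [1, 2, 5, 7] / [3] / [4] / [6]
  Insert 3 (step 8): P = [1, 3, 7, 8] / [4] / [5] / [6] / [9];  Q = [1, 2, 5, 7] / [3] / [4] / [6] / [8]
  Insert 2 (step 9): P = [1, 2, 7, 8] / [3] / [4] / [5] / [6] / [9];  Q = [1, 2, 5, 7] / [3] / [4] / [6] / [8] / [9]
Final shape: (4, 1, 1, 1, 1, 1).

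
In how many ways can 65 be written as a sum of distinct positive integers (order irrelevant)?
q(65) = 18200

A partition into distinct parts is a strictly decreasing sequence summing to n. The recurrence d(n, m) = d(n, m−1) + d(n−m, m−1) (use part m at most once) with q(n) = d(n, n) gives q(65) = 18200. (Euler's theorem: # distinct-part partitions = # odd-part partitions.)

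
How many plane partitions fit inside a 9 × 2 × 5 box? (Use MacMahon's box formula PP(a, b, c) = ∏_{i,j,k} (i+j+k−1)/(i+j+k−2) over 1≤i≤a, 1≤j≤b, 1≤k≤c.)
PP(9, 2, 5) = 1002001

Evaluate the triple product over i = 1..9, j = 1..2, k = 1..5. The factors are (2/1) · (3/2) · (4/3) · (5/4) · (6/5) · (3/2) · (4/3) · (5/4) · … (90 factors total). The numerators and denominators telescope so the product is an integer; carrying out the multiplication exactly gives PP(9, 2, 5) = 1002001.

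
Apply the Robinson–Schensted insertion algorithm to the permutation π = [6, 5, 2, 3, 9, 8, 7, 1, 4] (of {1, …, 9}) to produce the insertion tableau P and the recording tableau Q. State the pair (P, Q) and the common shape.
P = [1, 3, 4] / [2, 7] / [5, 8] / [6, 9];  Q = [1, 4, 5] / [2, 6] / [3, 7] / [8, 9];  common shape = (3, 2, 2, 2)

Row-insert the values π_1, π_2, … into P one at a time, bumping the leftmost entry strictly greater than the inserted value down to the next row. The recording tableau Q records, in position (i, j), the step at which that cell was added to P.
  Insert 6 (step 1): P = [6];  Q = [1]
  Insert 5 (step 2): P = [5] / [6];  Q = [1] / [2]
  Insert 2 (step 3): P = [2] / [5] / [6];  Q = [1] / [2] / [3]
  Insert 3 (step 4): P = [2, 3] / [5] / [6];  Q = [1, 4] / [2] / [3]
  Insert 9 (step 5): P = [2, 3, 9] / [5] / [6];  Q = [1, 4, 5] / [2] / [3]
  Insert 8 (step 6): P = [2, 3, 8] / [5, 9] / [6];  Q = [1, 4, 5] / [2, 6] / [3]
  Insert 7 (step 7): P = [2, 3, 7] / [5, 8] / [6, 9];  Q = [1, 4, 5] / [2, 6] / [3, 7]
  Insert 1 (step 8): P = [1, 3, 7] / [2, 8] / [5, 9] / [6];  Q = [1, 4, 5] / [2, 6] / [3, 7] / [8]
  Insert 4 (step 9): P = [1, 3, 4] / [2, 7] / [5, 8] / [6, 9];  Q = [1, 4, 5] / [2, 6] / [3, 7] / [8, 9]
Final shape: (3, 2, 2, 2).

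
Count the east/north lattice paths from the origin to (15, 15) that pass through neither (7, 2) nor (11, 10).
Number of paths = 105594984

Inclusion–exclusion. Total paths: C(30, 15) = 155117520. Through P₁: C(9, 7)·C(21, 8) = 7325640. Through P₂: C(21, 11)·C(9, 4) = 44442216. Since P₁ is strictly southwest of P₂, a monotone path through both must visit P₁ then P₂; paths through both = C(9, 7)·C(12, 4)·C(9, 4) = 2245320. Avoid both = 155117520 − 7325640 − 44442216 + 2245320 = 105594984.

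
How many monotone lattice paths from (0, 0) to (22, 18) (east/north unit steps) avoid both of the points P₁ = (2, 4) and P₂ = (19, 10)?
Number of paths = 89445519375

Inclusion–exclusion. Total paths: C(40, 22) = 113380261800. Through P₁: C(6, 2)·C(34, 20) = 20879634600. Through P₂: C(29, 19)·C(11, 3) = 3304951650. Since P₁ is strictly southwest of P₂, a monotone path through both must visit P₁ then P₂; paths through both = C(6, 2)·C(23, 17)·C(11, 3) = 249843825. Avoid both = 113380261800 − 20879634600 − 3304951650 + 249843825 = 89445519375.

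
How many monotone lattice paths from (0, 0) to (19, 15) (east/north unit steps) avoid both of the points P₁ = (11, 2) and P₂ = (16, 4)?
Number of paths = 1838927952

Inclusion–exclusion. Total paths: C(34, 19) = 1855967520. Through P₁: C(13, 11)·C(21, 8) = 15872220. Through P₂: C(20, 16)·C(14, 3) = 1763580. Since P₁ is strictly southwest of P₂, a monotone path through both must visit P₁ then P₂; paths through both = C(13, 11)·C(7, 5)·C(14, 3) = 596232. Avoid both = 1855967520 − 15872220 − 1763580 + 596232 = 1838927952.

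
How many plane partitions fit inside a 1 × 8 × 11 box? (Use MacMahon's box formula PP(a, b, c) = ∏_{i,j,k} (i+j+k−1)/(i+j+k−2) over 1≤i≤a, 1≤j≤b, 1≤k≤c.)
PP(1, 8, 11) = 75582

Evaluate the triple product over i = 1..1, j = 1..8, k = 1..11. The factors are (2/1) · (3/2) · (4/3) · (5/4) · (6/5) · (7/6) · (8/7) · (9/8) · … (88 factors total). The numerators and denominators telescope so the product is an integer; carrying out the multiplication exactly gives PP(1, 8, 11) = 75582.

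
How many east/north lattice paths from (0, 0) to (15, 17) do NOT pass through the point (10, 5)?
Number of paths = 547140156

Total paths from (0, 0) to (15, 17): C(32, 15) = 565722720. Paths through (10, 5): (paths (0, 0) → (10, 5)) × (paths (10, 5) → (15, 17)) = C(15, 10) · C(17, 5) = 3003 · 6188 = 18582564. Avoidance count = 565722720 − 18582564 = 547140156.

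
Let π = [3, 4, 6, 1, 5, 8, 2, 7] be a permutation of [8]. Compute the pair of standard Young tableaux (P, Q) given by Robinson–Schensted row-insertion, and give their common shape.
P = [1, 2, 5, 7] / [3, 4, 8] / [6];  Q = [1, 2, 3, 6] / [4, 5, 8] / [7];  common shape = (4, 3, 1)

Row-insert the values π_1, π_2, … into P one at a time, bumping the leftmost entry strictly greater than the inserted value down to the next row. The recording tableau Q records, in position (i, j), the step at which that cell was added to P.
  Insert 3 (step 1): P = [3];  Q = [1]
  Insert 4 (step 2): P = [3, 4];  Q = [1, 2]
  Insert 6 (step 3): P = [3, 4, 6];  Q = [1, 2, 3]
  Insert 1 (step 4): P = [1, 4, 6] / [3];  Q = [1, 2, 3] / [4]
  Insert 5 (step 5): P = [1, 4, 5] / [3, 6];  Q = [1, 2, 3] / [4, 5]
  Insert 8 (step 6): P = [1, 4, 5, 8] / [3, 6];  Q = [1, 2, 3, 6] / [4, 5]
  Insert 2 (step 7): P = [1, 2, 5, 8] / [3, 4] / [6];  Q = [1, 2, 3, 6] / [4, 5] / [7]
  Insert 7 (step 8): P = [1, 2, 5, 7] / [3, 4, 8] / [6];  Q = [1, 2, 3, 6] / [4, 5, 8] / [7]
Final shape: (4, 3, 1).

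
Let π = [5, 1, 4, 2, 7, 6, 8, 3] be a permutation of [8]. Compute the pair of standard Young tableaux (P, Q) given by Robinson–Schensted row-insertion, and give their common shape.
P = [1, 2, 3, 8] / [4, 6] / [5, 7];  Q = [1, 3, 5, 7] / [2, 6] / [4, 8];  common shape = (4, 2, 2)

Row-insert the values π_1, π_2, … into P one at a time, bumping the leftmost entry strictly greater than the inserted value down to the next row. The recording tableau Q records, in position (i, j), the step at which that cell was added to P.
  Insert 5 (step 1): P = [5];  Q = [1]
  Insert 1 (step 2): P = [1] / [5];  Q = [1] / [2]
  Insert 4 (step 3): P = [1, 4] / [5];  Q = [1, 3] / [2]
  Insert 2 (step 4): P = [1, 2] / [4] / [5];  Q = [1, 3] / [2] / [4]
  Insert 7 (step 5): P = [1, 2, 7] / [4] / [5];  Q = [1, 3, 5] / [2] / [4]
  Insert 6 (step 6): P = [1, 2, 6] / [4, 7] / [5];  Q = [1, 3, 5] / [2, 6] / [4]
  Insert 8 (step 7): P = [1, 2, 6, 8] / [4, 7] / [5];  Q = [1, 3, 5, 7] / [2, 6] / [4]
  Insert 3 (step 8): P = [1, 2, 3, 8] / [4, 6] / [5, 7];  Q = [1, 3, 5, 7] / [2, 6] / [4, 8]
Final shape: (4, 2, 2).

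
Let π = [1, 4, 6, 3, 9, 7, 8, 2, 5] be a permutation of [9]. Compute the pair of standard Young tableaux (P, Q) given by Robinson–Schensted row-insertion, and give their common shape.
P = [1, 2, 5, 7, 8] / [3, 6] / [4, 9];  Q = [1, 2, 3, 5, 7] / [4, 6] / [8, 9];  common shape = (5, 2, 2)

Row-insert the values π_1, π_2, … into P one at a time, bumping the leftmost entry strictly greater than the inserted value down to the next row. The recording tableau Q records, in position (i, j), the step at which that cell was added to P.
  Insert 1 (step 1): P = [1];  Q = [1]
  Insert 4 (step 2): P = [1, 4];  Q = [1, 2]
  Insert 6 (step 3): P = [1, 4, 6];  Q = [1, 2, 3]
  Insert 3 (step 4): P = [1, 3, 6] / [4];  Q = [1, 2, 3] / [4]
  Insert 9 (step 5): P = [1, 3, 6, 9] / [4];  Q = [1, 2, 3, 5] / [4]
  Insert 7 (step 6): P = [1, 3, 6, 7] / [4, 9];  Q = [1, 2, 3, 5] / [4, 6]
  Insert 8 (step 7): P = [1, 3, 6, 7, 8] / [4, 9];  Q = [1, 2, 3, 5, 7] / [4, 6]
  Insert 2 (step 8): P = [1, 2, 6, 7, 8] / [3, 9] / [4];  Q = [1, 2, 3, 5, 7] / [4, 6] / [8]
  Insert 5 (step 9): P = [1, 2, 5, 7, 8] / [3, 6] / [4, 9];  Q = [1, 2, 3, 5, 7] / [4, 6] / [8, 9]
Final shape: (5, 2, 2).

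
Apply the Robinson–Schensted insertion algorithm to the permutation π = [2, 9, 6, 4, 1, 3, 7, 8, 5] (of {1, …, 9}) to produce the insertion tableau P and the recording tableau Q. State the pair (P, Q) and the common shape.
P = [1, 3, 5, 8] / [2, 4, 7] / [6] / [9];  Q = [1, 2, 7, 8] / [3, 6, 9] / [4] / [5];  common shape = (4, 3, 1, 1)

Row-insert the values π_1, π_2, … into P one at a time, bumping the leftmost entry strictly greater than the inserted value down to the next row. The recording tableau Q records, in position (i, j), the step at which that cell was added to P.
  Insert 2 (step 1): P = [2];  Q = [1]
  Insert 9 (step 2): P = [2, 9];  Q = [1, 2]
  Insert 6 (step 3): P = [2, 6] / [9];  Q = [1, 2] / [3]
  Insert 4 (step 4): P = [2, 4] / [6] / [9];  Q = [1, 2] / [3] / [4]
  Insert 1 (step 5): P = [1, 4] / [2] / [6] / [9];  Q = [1, 2] / [3] / [4] / [5]
  Insert 3 (step 6): P = [1, 3] / [2, 4] / [6] / [9];  Q = [1, 2] / [3, 6] / [4] / [5]
  Insert 7 (step 7): P = [1, 3, 7] / [2, 4] / [6] / [9];  Q = [1, 2, 7] / [3, 6] / [4] / [5]
  Insert 8 (step 8): P = [1, 3, 7, 8] / [2, 4] / [6] / [9];  Q = [1, 2, 7, 8] / [3, 6] / [4] / [5]
  Insert 5 (step 9): P = [1, 3, 5, 8] / [2, 4, 7] / [6] / [9];  Q = [1, 2, 7, 8] / [3, 6, 9] / [4] / [5]
Final shape: (4, 3, 1, 1).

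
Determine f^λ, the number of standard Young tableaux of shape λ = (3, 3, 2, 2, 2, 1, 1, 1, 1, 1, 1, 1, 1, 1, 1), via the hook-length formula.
# SYT of shape (3, 3, 2, 2, 2, 1, 1, 1, 1, 1, 1, 1, 1, 1, 1) = 1448370

Hook-length formula: f^λ = n! / Π hook(c), product over all cells c of the Young diagram. For λ = (3, 3, 2, 2, 2, 1, 1, 1, 1, 1, 1, 1, 1, 1, 1), n = 22 boxes. Hook lengths by row (left-to-right, top-to-bottom): [17, 6, 2]; [16, 5, 1]; [14, 3]; [13, 2]; [12, 1]; [10]; [9]; [8]; [7]; [6]; [5]; [4]; [3]; [2]; [1]. Product of hooks = 776045297664000. So f^λ = 22! / 776045297664000 = 1124000727777607680000 / 776045297664000 = 1448370.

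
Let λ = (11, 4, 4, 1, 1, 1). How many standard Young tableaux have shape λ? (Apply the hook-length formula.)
# SYT of shape (11, 4, 4, 1, 1, 1) = 218243025

Hook-length formula: f^λ = n! / Π hook(c), product over all cells c of the Young diagram. For λ = (11, 4, 4, 1, 1, 1), n = 22 boxes. Hook lengths by row (left-to-right, top-to-bottom): [16, 12, 11, 10, 7, 6, 5, 4, 3, 2, 1]; [8, 4, 3, 2]; [7, 3, 2, 1]; [3]; [2]; [1]. Product of hooks = 5150225203200. So f^λ = 22! / 5150225203200 = 1124000727777607680000 / 5150225203200 = 218243025.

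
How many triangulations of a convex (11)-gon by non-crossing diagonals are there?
C_9 = 4862

These polygon triangulations are counted by the Catalan number C_n = (1/(n + 1)) · C(2n, n). For n = 9: C_9 = (1/10) · C(18, 9) = 48620/10 = 4862.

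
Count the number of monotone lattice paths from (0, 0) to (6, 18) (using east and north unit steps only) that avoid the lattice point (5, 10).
Number of paths = 107569

Total paths from (0, 0) to (6, 18): C(24, 6) = 134596. Paths through (5, 10): (paths (0, 0) → (5, 10)) × (paths (5, 10) → (6, 18)) = C(15, 5) · C(9, 1) = 3003 · 9 = 27027. Avoidance count = 134596 − 27027 = 107569.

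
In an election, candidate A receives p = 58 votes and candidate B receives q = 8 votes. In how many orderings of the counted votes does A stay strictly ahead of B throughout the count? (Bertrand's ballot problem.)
Strict-lead orderings = 4351191000

Total orderings of the 66 votes with 58 for A: C(66, 58) = 5743572120. By the Bertrand ballot formula (Cycle Lemma / reflection principle), the number of orderings in which A is strictly ahead of B throughout is (p − q)/(p + q) · C(p + q, p) = (58 − 8)/(58 + 8) · 5743572120 = 4351191000.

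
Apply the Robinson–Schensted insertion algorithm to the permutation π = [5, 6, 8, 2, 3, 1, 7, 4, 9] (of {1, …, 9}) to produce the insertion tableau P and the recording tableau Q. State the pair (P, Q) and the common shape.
P = [1, 3, 4, 9] / [2, 6, 7] / [5, 8];  Q = [1, 2, 3, 9] / [4, 5, 7] / [6, 8];  common shape = (4, 3, 2)

Row-insert the values π_1, π_2, … into P one at a time, bumping the leftmost entry strictly greater than the inserted value down to the next row. The recording tableau Q records, in position (i, j), the step at which that cell was added to P.
  Insert 5 (step 1): P = [5];  Q = [1]
  Insert 6 (step 2): P = [5, 6];  Q = [1, 2]
  Insert 8 (step 3): P = [5, 6, 8];  Q = [1, 2, 3]
  Insert 2 (step 4): P = [2, 6, 8] / [5];  Q = [1, 2, 3] / [4]
  Insert 3 (step 5): P = [2, 3, 8] / [5, 6];  Q = [1, 2, 3] / [4, 5]
  Insert 1 (step 6): P = [1, 3, 8] / [2, 6] / [5];  Q = [1, 2, 3] / [4, 5] / [6]
  Insert 7 (step 7): P = [1, 3, 7] / [2, 6, 8] / [5];  Q = [1, 2, 3] / [4, 5, 7] / [6]
  Insert 4 (step 8): P = [1, 3, 4] / [2, 6, 7] / [5, 8];  Q = [1, 2, 3] / [4, 5, 7] / [6, 8]
  Insert 9 (step 9): P = [1, 3, 4, 9] / [2, 6, 7] / [5, 8];  Q = [1, 2, 3, 9] / [4, 5, 7] / [6, 8]
Final shape: (4, 3, 2).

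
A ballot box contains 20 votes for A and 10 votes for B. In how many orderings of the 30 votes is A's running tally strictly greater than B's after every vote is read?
Strict-lead orderings = 10015005

Total orderings of the 30 votes with 20 for A: C(30, 20) = 30045015. By the Bertrand ballot formula (Cycle Lemma / reflection principle), the number of orderings in which A is strictly ahead of B throughout is (p − q)/(p + q) · C(p + q, p) = (20 − 10)/(20 + 10) · 30045015 = 10015005.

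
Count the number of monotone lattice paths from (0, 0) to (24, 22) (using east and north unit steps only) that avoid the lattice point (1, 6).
Number of paths = 7626392287020

Total paths from (0, 0) to (24, 22): C(46, 24) = 7890371113950. Paths through (1, 6): (paths (0, 0) → (1, 6)) × (paths (1, 6) → (24, 22)) = C(7, 1) · C(39, 23) = 7 · 37711260990 = 263978826930. Avoidance count = 7890371113950 − 263978826930 = 7626392287020.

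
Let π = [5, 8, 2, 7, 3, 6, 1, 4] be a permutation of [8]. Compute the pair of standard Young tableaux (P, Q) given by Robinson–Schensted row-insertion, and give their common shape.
P = [1, 3, 4] / [2, 6] / [5, 7] / [8];  Q = [1, 2, 6] / [3, 4] / [5, 8] / [7];  common shape = (3, 2, 2, 1)

Row-insert the values π_1, π_2, … into P one at a time, bumping the leftmost entry strictly greater than the inserted value down to the next row. The recording tableau Q records, in position (i, j), the step at which that cell was added to P.
  Insert 5 (step 1): P = [5];  Q = [1]
  Insert 8 (step 2): P = [5, 8];  Q = [1, 2]
  Insert 2 (step 3): P = [2, 8] / [5];  Q = [1, 2] / [3]
  Insert 7 (step 4): P = [2, 7] / [5, 8];  Q = [1, 2] / [3, 4]
  Insert 3 (step 5): P = [2, 3] / [5, 7] / [8];  Q = [1, 2] / [3, 4] / [5]
  Insert 6 (step 6): P = [2, 3, 6] / [5, 7] / [8];  Q = [1, 2, 6] / [3, 4] / [5]
  Insert 1 (step 7): P = [1, 3, 6] / [2, 7] / [5] / [8];  Q = [1, 2, 6] / [3, 4] / [5] / [7]
  Insert 4 (step 8): P = [1, 3, 4] / [2, 6] / [5, 7] / [8];  Q = [1, 2, 6] / [3, 4] / [5, 8] / [7]
Final shape: (3, 2, 2, 1).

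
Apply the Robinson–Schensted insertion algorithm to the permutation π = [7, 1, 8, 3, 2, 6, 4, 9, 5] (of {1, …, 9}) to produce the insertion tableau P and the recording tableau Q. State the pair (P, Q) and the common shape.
P = [1, 2, 4, 5] / [3, 6, 9] / [7, 8];  Q = [1, 3, 6, 8] / [2, 4, 9] / [5, 7];  common shape = (4, 3, 2)

Row-insert the values π_1, π_2, … into P one at a time, bumping the leftmost entry strictly greater than the inserted value down to the next row. The recording tableau Q records, in position (i, j), the step at which that cell was added to P.
  Insert 7 (step 1): P = [7];  Q = [1]
  Insert 1 (step 2): P = [1] / [7];  Q = [1] / [2]
  Insert 8 (step 3): P = [1, 8] / [7];  Q = [1, 3] / [2]
  Insert 3 (step 4): P = [1, 3] / [7, 8];  Q = [1, 3] / [2, 4]
  Insert 2 (step 5): P = [1, 2] / [3, 8] / [7];  Q = [1, 3] / [2, 4] / [5]
  Insert 6 (step 6): P = [1, 2, 6] / [3, 8] / [7];  Q = [1, 3, 6] / [2, 4] / [5]
  Insert 4 (step 7): P = [1, 2, 4] / [3, 6] / [7, 8];  Q = [1, 3, 6] / [2, 4] / [5, 7]
  Insert 9 (step 8): P = [1, 2, 4, 9] / [3, 6] / [7, 8];  Q = [1, 3, 6, 8] / [2, 4] / [5, 7]
  Insert 5 (step 9): P = [1, 2, 4, 5] / [3, 6, 9] / [7, 8];  Q = [1, 3, 6, 8] / [2, 4, 9] / [5, 7]
Final shape: (4, 3, 2).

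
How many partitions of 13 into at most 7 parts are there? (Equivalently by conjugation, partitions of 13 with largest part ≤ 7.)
p(13, parts ≤ 7) = 82

Partitions of 13 with all parts ≤ 7: 7+6, 7+5+1, 7+4+2, 7+4+1+1, 7+3+3, 7+3+2+1, 7+3+1+1+1, 7+2+2+2, 7+2+2+1+1, 7+2+1+1+1+1, 7+1+1+1+1+1+1, 6+6+1, 6+5+2, 6+5+1+1, 6+4+3, 6+4+2+1, 6+4+1+1+1, 6+3+3+1, 6+3+2+2, 6+3+2+1+1, 6+3+1+1+1+1, 6+2+2+2+1, 6+2+2+1+1+1, 6+2+1+1+1+1+1, 6+1+1+1+1+1+1+1, 5+5+3, 5+5+2+1, 5+5+1+1+1, 5+4+4, 5+4+3+1, … (82 total). Count = 82.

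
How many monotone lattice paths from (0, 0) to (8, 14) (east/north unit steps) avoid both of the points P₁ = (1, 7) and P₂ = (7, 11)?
Number of paths = 171738

Inclusion–exclusion. Total paths: C(22, 8) = 319770. Through P₁: C(8, 1)·C(14, 7) = 27456. Through P₂: C(18, 7)·C(4, 1) = 127296. Since P₁ is strictly southwest of P₂, a monotone path through both must visit P₁ then P₂; paths through both = C(8, 1)·C(10, 6)·C(4, 1) = 6720. Avoid both = 319770 − 27456 − 127296 + 6720 = 171738.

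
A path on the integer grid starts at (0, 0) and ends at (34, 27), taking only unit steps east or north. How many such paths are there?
Number of paths = 157890968768078210

A monotone lattice path from (0, 0) to (34, 27) consists of 34 east steps and 27 north steps in some order, so it is determined by which 34 of the 61 steps are east. The count is C(61, 34) = 157890968768078210.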